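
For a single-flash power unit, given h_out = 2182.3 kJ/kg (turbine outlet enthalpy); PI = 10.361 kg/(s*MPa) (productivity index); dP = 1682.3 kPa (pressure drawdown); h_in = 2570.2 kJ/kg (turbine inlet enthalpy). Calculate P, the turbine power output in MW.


Step 1: mdot = PI * dP / 1000 = 10.361 * 1682.3 / 1000 = 17.43031 kg/s
Step 2: P = mdot*(h_in - h_out)/1000 = 17.43031*(2570.2 - 2182.3)/1000 = 6.7612 MW
P = 6.7612 MW


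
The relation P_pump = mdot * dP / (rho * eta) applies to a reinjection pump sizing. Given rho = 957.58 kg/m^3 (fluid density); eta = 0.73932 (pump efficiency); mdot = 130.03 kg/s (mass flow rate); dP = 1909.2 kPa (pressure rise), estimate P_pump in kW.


P_pump = mdot * dP / (rho * eta)
P_pump = 130.03 * 1909.2 / (957.58 * 0.73932)
P_pump = 350.66 kW


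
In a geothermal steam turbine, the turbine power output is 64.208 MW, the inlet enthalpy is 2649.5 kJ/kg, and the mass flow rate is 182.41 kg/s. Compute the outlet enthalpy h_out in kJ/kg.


h_out = h_in - P * 1000 / mdot
h_out = 2649.5 - 64.208 * 1000 / 182.41
h_out = 2297.5 kJ/kg


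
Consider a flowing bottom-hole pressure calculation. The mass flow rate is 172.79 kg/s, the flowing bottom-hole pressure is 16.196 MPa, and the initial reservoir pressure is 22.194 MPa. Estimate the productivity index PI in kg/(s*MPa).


PI = mdot / (P_i - P_wf)
PI = 172.79 / (22.194 - 16.196)
PI = 28.808 kg/(s*MPa)


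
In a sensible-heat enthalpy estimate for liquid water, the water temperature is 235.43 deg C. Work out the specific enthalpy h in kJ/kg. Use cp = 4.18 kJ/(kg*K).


h = cp * T
h = 4.18 * 235.43
h = 984.10 kJ/kg


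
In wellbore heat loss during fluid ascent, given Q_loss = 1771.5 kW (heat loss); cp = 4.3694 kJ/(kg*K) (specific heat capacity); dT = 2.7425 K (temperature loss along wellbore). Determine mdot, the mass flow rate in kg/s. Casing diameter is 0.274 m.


mdot = Q_loss / (cp * dT)
mdot = 1771.5 / (4.3694 * 2.7425)
mdot = 147.83 kg/s


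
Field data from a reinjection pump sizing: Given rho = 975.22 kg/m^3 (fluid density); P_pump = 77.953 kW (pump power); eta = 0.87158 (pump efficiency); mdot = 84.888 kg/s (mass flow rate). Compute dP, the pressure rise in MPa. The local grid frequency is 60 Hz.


dP = P_pump * rho * eta / mdot
dP = 77.953 * 975.22 * 0.87158 / 84.888
dP = 780.5422 kPa
Convert: 780.5422 kPa * 0.001 = 0.78054 MPa
dP = 0.78054 MPa


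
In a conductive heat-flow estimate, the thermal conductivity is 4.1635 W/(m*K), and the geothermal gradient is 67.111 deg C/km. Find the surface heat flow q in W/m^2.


q = k * grad / 1000
q = 4.1635 * 67.111 / 1000
q = 0.27942 W/m^2


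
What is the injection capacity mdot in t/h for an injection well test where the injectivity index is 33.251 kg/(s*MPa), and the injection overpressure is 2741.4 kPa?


mdot = II * dP / 1000
mdot = 33.251 * 2741.4 / 1000
mdot = 91.15429 kg/s
Convert: 91.15429 kg/s * 3.6 = 328.16 t/h
mdot = 328.16 t/h


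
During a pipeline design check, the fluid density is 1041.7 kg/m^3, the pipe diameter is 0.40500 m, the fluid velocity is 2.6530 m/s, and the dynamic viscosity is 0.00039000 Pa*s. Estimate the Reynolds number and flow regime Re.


Step 1: Re = rho*vel*D/mu = 1041.7*2.653*0.405/0.00039 = 2.8699e+06
Step 2: Re = 2.8699e+06 > 4000, so flow is turbulent.
Re = 2.8699e+06 (turbulent)


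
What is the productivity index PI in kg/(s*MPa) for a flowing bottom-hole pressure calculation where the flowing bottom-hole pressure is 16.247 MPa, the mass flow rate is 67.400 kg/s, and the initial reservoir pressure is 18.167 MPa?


PI = mdot / (P_i - P_wf)
PI = 67.400 / (18.167 - 16.247)
PI = 35.104 kg/(s*MPa)


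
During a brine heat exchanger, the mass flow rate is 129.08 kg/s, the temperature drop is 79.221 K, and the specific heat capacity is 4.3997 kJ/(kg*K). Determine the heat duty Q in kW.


Q = mdot * cp * dT / 1000
Q = 129.08 * 4.3997 * 79.221 / 1000
Q = 44.99066 MW
Convert: 44.99066 MW * 1000.0 = 44991 kW
Q = 44991 kW


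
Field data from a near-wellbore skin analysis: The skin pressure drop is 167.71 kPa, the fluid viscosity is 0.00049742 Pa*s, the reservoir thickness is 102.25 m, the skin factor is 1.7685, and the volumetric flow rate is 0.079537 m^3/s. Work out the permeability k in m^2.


k = S*q*mu / (2*pi*dP_s*1000*hr)
k = 1.7685*0.079537*0.00049742 / (2*pi*167.71*1000*102.25)
k = 6.4937e-13 m^2


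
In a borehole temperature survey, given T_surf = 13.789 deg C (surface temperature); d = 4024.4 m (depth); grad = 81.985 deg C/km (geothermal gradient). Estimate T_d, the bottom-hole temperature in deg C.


T_d = T_surf + grad * d / 1000
T_d = 13.789 + 81.985 * 4024.4 / 1000
T_d = 343.73 deg C


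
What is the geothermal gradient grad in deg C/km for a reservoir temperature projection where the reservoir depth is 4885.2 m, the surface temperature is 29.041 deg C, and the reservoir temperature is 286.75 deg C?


grad = (T_res - T_surf) / d * 1000
grad = (286.75 - 29.041) / 4885.2 * 1000
grad = 52.753 deg C/km


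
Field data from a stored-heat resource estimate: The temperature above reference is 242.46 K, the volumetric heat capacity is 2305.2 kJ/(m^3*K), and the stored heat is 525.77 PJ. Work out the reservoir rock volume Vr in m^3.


Vr = Q_s * 1e12 / (rhoc * dT)
Vr = 525.77 * 1e12 / (2305.2 * 242.46)
Vr = 9.4069e+08 m^3


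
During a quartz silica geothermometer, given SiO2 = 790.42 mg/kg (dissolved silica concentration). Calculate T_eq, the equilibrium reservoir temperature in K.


T_eq = 1309 / (5.19 - log10(SiO2)) - 273.15
T_eq = 1309 / (5.19 - log10(790.42)) - 273.15
T_eq = 297.9315 deg C
Convert to K: 297.9315 + 273.15 = 571.08 K
T_eq = 571.08 K


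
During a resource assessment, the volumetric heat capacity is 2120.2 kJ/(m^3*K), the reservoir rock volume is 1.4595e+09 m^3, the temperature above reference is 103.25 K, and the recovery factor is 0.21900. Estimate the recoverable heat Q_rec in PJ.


Step 1: Q_s = Vr*rhoc*dT/1e12 = 1.4595e+09*2120.2*103.25/1e12 = 319.5001 PJ
Step 2: Q_rec = Q_s * RF = 319.5001 * 0.219 = 69.971 PJ
Q_rec = 69.971 PJ


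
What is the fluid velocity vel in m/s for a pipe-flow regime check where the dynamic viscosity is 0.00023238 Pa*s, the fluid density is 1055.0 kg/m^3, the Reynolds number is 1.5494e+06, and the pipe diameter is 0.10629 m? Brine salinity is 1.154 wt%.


vel = Re * mu / (rho * D)
vel = 1.5494e+06 * 0.00023238 / (1055.0 * 0.10629)
vel = 3.2108 m/s


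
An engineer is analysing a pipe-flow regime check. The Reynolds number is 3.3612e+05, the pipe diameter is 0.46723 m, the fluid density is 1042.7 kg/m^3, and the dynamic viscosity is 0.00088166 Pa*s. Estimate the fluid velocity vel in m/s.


vel = Re * mu / (rho * D)
vel = 3.3612e+05 * 0.00088166 / (1042.7 * 0.46723)
vel = 0.60828 m/s


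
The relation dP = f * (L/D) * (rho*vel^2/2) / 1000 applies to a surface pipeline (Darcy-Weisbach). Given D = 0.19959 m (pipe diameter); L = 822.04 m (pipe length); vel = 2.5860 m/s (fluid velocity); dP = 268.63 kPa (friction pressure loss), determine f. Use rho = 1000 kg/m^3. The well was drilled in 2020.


f = dP*1000 / ((L/D)*(rho*vel^2/2))
f = 268.63*1000 / ((822.04/0.19959)*(1000*2.5860^2/2))
f = 0.019506


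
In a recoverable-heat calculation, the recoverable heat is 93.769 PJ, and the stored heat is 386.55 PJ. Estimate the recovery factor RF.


RF = Q_rec / Q_s
RF = 93.769 / 386.55
RF = 0.24258


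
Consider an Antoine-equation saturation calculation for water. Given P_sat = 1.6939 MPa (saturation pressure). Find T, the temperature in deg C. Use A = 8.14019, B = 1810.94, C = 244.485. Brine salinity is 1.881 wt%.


T = B / (A - log10(P_sat * 760 / 0.101325)) - C
T = 1810.94 / (8.14019 - log10(1.6939 * 760 / 0.101325)) - 244.485
T = 204.19 deg C


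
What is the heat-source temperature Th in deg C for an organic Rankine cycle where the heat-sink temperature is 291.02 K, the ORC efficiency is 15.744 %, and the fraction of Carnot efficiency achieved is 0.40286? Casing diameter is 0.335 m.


Th = Tc / (1 - (eta_orc/100)/f)
Th = 291.02 / (1 - (15.744/100)/0.40286)
Th = 477.7130 K
Convert to deg C: 477.7130 - 273.15 = 204.56 deg C
Th = 204.56 deg C


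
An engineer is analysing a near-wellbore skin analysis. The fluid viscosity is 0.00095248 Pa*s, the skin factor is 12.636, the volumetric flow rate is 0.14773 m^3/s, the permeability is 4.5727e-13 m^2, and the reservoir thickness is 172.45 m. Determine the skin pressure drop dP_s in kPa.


dP_s = S * q * mu / (2*pi*k*hr) / 1000
dP_s = 12.636 * 0.14773 * 0.00095248 / (2*pi*4.5727e-13*172.45) / 1000
dP_s = 3588.5 kPa


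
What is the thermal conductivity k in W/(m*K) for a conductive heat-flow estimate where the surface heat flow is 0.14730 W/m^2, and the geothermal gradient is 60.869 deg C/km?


k = q * 1000 / grad
k = 0.14730 * 1000 / 60.869
k = 2.4200 W/(m*K)


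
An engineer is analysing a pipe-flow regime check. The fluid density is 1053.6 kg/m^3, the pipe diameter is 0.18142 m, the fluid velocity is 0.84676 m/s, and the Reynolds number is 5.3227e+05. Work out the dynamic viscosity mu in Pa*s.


mu = rho * vel * D / Re
mu = 1053.6 * 0.84676 * 0.18142 / 5.3227e+05
mu = 0.00030408 Pa*s


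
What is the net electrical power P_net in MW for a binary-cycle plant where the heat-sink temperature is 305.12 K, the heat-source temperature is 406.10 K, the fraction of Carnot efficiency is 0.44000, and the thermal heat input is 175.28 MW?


Step 1: eta = (1 - Tc/Th)*f = (1 - 305.12/406.1)*0.44 = 0.1094095
Step 2: P_net = eta * Q_in = 0.1094095 * 175.28 = 19.177 MW
P_net = 19.177 MW


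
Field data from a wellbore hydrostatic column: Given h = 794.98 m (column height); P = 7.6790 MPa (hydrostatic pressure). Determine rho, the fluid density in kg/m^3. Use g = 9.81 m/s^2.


rho = P * 1e6 / (g * h)
rho = 7.6790 * 1e6 / (9.81 * 794.98)
rho = 984.64 kg/m^3


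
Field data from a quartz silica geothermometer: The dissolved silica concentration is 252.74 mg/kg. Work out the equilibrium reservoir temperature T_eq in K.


T_eq = 1309 / (5.19 - log10(SiO2)) - 273.15
T_eq = 1309 / (5.19 - log10(252.74)) - 273.15
T_eq = 196.4757 deg C
Convert to K: 196.4757 + 273.15 = 469.63 K
T_eq = 469.63 K


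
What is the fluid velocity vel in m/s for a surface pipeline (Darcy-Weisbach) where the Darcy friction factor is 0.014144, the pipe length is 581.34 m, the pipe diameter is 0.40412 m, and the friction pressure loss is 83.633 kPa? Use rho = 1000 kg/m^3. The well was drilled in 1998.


vel = sqrt(dP*1000*2*D / (f*L*rho))
vel = sqrt(83.633*1000*2*0.40412 / (0.014144*581.34*1000))
vel = 2.8672 m/s


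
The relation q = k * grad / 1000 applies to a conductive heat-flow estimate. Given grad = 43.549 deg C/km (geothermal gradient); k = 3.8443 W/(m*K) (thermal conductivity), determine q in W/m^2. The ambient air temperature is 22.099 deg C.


q = k * grad / 1000
q = 3.8443 * 43.549 / 1000
q = 0.16742 W/m^2


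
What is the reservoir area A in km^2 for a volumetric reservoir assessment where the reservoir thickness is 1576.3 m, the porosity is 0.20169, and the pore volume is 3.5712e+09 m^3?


A = Vp / (1e6 * hr * phi)
A = 3.5712e+09 / (1e6 * 1576.3 * 0.20169)
A = 11.233 km^2


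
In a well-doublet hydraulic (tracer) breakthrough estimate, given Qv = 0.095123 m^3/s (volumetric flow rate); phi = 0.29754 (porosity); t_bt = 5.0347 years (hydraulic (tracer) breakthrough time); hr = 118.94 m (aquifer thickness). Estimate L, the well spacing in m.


L = sqrt(t_bt*365.25*86400*3*Qv / (pi*hr*phi))
L = sqrt(5.0347*365.25*86400*3*0.095123 / (pi*118.94*0.29754))
L = 638.60 m


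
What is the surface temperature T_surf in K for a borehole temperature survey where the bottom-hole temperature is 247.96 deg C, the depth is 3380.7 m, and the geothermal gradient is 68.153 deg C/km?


T_surf = T_d - grad * d / 1000
T_surf = 247.96 - 68.153 * 3380.7 / 1000
T_surf = 17.55515 deg C
Convert to K: 17.55515 + 273.15 = 290.71 K
T_surf = 290.71 K


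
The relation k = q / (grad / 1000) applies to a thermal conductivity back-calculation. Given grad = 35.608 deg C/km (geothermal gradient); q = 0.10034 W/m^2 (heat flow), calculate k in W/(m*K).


k = q / (grad / 1000)
k = 0.10034 / (35.608 / 1000)
k = 2.8179 W/(m*K)


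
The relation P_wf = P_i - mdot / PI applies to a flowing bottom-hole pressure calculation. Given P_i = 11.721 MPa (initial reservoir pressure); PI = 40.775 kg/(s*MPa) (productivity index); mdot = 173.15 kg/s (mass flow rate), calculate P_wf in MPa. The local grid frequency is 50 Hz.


P_wf = P_i - mdot / PI
P_wf = 11.721 - 173.15 / 40.775
P_wf = 7.4745 MPa


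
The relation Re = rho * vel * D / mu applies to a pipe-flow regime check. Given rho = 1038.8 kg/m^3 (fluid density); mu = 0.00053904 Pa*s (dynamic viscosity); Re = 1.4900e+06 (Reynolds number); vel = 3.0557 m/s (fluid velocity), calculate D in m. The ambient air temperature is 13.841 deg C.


D = Re * mu / (rho * vel)
D = 1.4900e+06 * 0.00053904 / (1038.8 * 3.0557)
D = 0.25303 m


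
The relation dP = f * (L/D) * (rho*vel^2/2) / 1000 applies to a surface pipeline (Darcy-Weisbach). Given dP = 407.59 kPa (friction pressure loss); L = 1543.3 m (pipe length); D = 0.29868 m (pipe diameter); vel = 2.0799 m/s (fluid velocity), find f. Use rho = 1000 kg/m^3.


f = dP*1000 / ((L/D)*(rho*vel^2/2))
f = 407.59*1000 / ((1543.3/0.29868)*(1000*2.0799^2/2))
f = 0.036469


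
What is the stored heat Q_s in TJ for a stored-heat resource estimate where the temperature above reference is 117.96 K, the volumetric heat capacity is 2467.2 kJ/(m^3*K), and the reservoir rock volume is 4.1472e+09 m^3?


Q_s = Vr * rhoc * dT / 1e12
Q_s = 4.1472e+09 * 2467.2 * 117.96 / 1e12
Q_s = 1206.963 PJ
Convert: 1206.963 PJ * 1000.0 = 1.2070e+06 TJ
Q_s = 1.2070e+06 TJ


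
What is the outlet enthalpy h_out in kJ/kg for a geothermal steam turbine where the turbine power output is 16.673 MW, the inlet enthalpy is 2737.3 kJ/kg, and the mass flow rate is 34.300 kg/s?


h_out = h_in - P * 1000 / mdot
h_out = 2737.3 - 16.673 * 1000 / 34.300
h_out = 2251.2 kJ/kg


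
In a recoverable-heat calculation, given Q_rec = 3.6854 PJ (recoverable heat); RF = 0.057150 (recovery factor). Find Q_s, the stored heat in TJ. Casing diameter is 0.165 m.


Q_s = Q_rec / RF
Q_s = 3.6854 / 0.057150
Q_s = 64.48644 PJ
Convert: 64.48644 PJ * 1000.0 = 64486 TJ
Q_s = 64486 TJ


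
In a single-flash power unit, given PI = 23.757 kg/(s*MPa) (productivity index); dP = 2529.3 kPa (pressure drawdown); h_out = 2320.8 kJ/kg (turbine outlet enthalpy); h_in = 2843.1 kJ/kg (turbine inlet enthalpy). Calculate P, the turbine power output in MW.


Step 1: mdot = PI * dP / 1000 = 23.757 * 2529.3 / 1000 = 60.08858 kg/s
Step 2: P = mdot*(h_in - h_out)/1000 = 60.08858*(2843.1 - 2320.8)/1000 = 31.384 MW
P = 31.384 MW


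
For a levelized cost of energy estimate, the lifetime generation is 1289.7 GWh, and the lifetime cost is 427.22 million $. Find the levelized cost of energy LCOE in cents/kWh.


LCOE = C_tot / E_tot * 100
LCOE = 427.22 / 1289.7 * 100
LCOE = 33.126 cents/kWh


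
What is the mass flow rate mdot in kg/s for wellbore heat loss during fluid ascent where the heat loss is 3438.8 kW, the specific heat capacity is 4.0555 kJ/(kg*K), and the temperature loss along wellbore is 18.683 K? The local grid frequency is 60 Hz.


mdot = Q_loss / (cp * dT)
mdot = 3438.8 / (4.0555 * 18.683)
mdot = 45.385 kg/s


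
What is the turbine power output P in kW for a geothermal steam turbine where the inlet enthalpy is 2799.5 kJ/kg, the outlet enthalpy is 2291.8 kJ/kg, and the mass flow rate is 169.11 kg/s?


P = mdot * (h_in - h_out) / 1000
P = 169.11 * (2799.5 - 2291.8) / 1000
P = 85.85715 MW
Convert: 85.85715 MW * 1000.0 = 85857 kW
P = 85857 kW


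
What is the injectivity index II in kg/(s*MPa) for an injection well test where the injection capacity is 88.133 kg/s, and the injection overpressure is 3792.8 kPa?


II = mdot * 1000 / dP
II = 88.133 * 1000 / 3792.8
II = 23.237 kg/(s*MPa)


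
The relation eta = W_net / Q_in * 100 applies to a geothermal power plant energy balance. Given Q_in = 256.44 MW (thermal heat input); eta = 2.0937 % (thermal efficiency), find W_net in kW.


W_net = eta / 100 * Q_in
W_net = 2.0937 / 100 * 256.44
W_net = 5.369084 MW
Convert: 5.369084 MW * 1000.0 = 5369.1 kW
W_net = 5369.1 kW


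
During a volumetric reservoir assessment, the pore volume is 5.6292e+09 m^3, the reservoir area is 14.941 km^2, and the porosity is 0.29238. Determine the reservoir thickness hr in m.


hr = Vp / (A * 1e6 * phi)
hr = 5.6292e+09 / (14.941 * 1e6 * 0.29238)
hr = 1288.6 m


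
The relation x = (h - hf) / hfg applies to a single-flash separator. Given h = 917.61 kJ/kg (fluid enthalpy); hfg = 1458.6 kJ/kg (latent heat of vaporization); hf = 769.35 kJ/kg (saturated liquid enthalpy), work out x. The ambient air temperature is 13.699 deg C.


x = (h - hf) / hfg
x = (917.61 - 769.35) / 1458.6
x = 0.10165


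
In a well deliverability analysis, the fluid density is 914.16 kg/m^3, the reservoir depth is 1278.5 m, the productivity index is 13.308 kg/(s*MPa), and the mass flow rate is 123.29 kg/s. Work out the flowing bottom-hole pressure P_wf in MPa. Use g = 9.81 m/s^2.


Step 1: P_i = rho*g*h/1e6 = 914.16*9.81*1278.5/1e6 = 11.46547 MPa
Step 2: P_wf = P_i - mdot/PI = 11.46547 - 123.29/13.308 = 2.2011 MPa
P_wf = 2.2011 MPa


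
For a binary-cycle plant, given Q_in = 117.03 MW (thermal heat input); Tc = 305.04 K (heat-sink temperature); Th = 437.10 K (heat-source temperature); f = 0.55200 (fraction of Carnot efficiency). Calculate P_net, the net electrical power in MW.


Step 1: eta = (1 - Tc/Th)*f = (1 - 305.04/437.1)*0.552 = 0.1667745
Step 2: P_net = eta * Q_in = 0.1667745 * 117.03 = 19.518 MW
P_net = 19.518 MW


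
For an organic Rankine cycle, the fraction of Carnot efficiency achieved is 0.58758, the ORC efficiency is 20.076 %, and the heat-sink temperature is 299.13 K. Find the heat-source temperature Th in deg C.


Th = Tc / (1 - (eta_orc/100)/f)
Th = 299.13 / (1 - (20.076/100)/0.58758)
Th = 454.3788 K
Convert to deg C: 454.3788 - 273.15 = 181.23 deg C
Th = 181.23 deg C


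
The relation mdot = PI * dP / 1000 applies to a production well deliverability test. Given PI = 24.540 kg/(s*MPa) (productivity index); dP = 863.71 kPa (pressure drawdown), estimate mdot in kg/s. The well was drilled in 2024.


mdot = PI * dP / 1000
mdot = 24.540 * 863.71 / 1000
mdot = 21.195 kg/s


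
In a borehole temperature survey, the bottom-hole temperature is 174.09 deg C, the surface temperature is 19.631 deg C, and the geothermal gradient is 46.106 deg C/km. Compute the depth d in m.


d = (T_d - T_surf) / grad * 1000
d = (174.09 - 19.631) / 46.106 * 1000
d = 3350.1 m


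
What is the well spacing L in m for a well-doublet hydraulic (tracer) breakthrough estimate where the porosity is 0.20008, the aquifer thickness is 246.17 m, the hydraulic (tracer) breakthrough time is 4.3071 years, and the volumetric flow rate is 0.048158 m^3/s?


L = sqrt(t_bt*365.25*86400*3*Qv / (pi*hr*phi))
L = sqrt(4.3071*365.25*86400*3*0.048158 / (pi*246.17*0.20008))
L = 356.24 m


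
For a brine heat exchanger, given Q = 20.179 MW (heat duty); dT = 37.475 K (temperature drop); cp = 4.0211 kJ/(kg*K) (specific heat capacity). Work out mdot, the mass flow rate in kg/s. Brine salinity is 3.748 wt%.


mdot = Q * 1000 / (cp * dT)
mdot = 20.179 * 1000 / (4.0211 * 37.475)
mdot = 133.91 kg/s


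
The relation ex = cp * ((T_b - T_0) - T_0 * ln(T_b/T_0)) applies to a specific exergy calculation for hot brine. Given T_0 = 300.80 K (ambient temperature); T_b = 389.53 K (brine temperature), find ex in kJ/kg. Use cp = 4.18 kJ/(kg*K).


ex = cp * ((T_b - T_0) - T_0 * ln(T_b/T_0))
ex = 4.18 * ((389.53 - 300.80) - 300.80 * ln(389.53/300.80))
ex = 45.874 kJ/kg


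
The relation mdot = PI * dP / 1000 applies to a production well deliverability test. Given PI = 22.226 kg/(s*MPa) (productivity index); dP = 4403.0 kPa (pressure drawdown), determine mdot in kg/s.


mdot = PI * dP / 1000
mdot = 22.226 * 4403.0 / 1000
mdot = 97.861 kg/s


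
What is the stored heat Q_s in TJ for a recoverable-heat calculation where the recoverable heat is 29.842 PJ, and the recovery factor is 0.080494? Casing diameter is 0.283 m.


Q_s = Q_rec / RF
Q_s = 29.842 / 0.080494
Q_s = 370.7357 PJ
Convert: 370.7357 PJ * 1000.0 = 3.7074e+05 TJ
Q_s = 3.7074e+05 TJ


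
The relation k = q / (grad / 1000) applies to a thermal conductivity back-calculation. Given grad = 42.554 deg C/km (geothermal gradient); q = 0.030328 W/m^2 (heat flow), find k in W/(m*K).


k = q / (grad / 1000)
k = 0.030328 / (42.554 / 1000)
k = 0.71269 W/(m*K)


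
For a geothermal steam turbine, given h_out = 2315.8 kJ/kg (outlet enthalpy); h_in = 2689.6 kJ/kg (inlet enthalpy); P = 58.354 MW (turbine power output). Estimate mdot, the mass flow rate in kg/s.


mdot = P * 1000 / (h_in - h_out)
mdot = 58.354 * 1000 / (2689.6 - 2315.8)
mdot = 156.11 kg/s


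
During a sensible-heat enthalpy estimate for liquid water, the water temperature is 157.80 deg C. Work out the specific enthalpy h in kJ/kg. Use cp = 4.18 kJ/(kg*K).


h = cp * T
h = 4.18 * 157.80
h = 659.60 kJ/kg


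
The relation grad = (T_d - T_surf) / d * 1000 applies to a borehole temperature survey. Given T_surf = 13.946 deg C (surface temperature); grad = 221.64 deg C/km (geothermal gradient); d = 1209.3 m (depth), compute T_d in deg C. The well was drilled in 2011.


T_d = T_surf + grad * d / 1000
T_d = 13.946 + 221.64 * 1209.3 / 1000
T_d = 281.98 deg C


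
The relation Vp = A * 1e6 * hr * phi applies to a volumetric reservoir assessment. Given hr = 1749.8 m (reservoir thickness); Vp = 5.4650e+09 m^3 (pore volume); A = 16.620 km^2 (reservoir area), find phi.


phi = Vp / (A * 1e6 * hr)
phi = 5.4650e+09 / (16.620 * 1e6 * 1749.8)
phi = 0.18792


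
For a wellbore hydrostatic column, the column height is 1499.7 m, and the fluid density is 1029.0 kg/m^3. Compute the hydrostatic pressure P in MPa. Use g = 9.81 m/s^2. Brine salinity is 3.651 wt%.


P = rho * g * h / 1e6
P = 1029.0 * 9.81 * 1499.7 / 1e6
P = 15.139 MPa


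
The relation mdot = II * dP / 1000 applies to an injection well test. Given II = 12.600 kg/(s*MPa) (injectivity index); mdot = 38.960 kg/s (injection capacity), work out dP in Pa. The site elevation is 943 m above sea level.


dP = mdot * 1000 / II
dP = 38.960 * 1000 / 12.600
dP = 3092.063 kPa
Convert: 3092.063 kPa * 1000.0 = 3.0921e+06 Pa
dP = 3.0921e+06 Pa


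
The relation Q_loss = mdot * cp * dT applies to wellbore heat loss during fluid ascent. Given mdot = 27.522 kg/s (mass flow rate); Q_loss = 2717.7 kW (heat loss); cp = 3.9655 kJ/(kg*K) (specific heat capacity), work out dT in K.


dT = Q_loss / (mdot * cp)
dT = 2717.7 / (27.522 * 3.9655)
dT = 24.901 K


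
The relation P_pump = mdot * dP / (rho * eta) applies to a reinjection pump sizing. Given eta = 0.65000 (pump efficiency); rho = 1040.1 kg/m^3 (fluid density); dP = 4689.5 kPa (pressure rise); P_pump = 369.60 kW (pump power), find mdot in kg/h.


mdot = P_pump * rho * eta / dP
mdot = 369.60 * 1040.1 * 0.65000 / 4689.5
mdot = 53.28364 kg/s
Convert: 53.28364 kg/s * 3600.0 = 1.9182e+05 kg/h
mdot = 1.9182e+05 kg/h


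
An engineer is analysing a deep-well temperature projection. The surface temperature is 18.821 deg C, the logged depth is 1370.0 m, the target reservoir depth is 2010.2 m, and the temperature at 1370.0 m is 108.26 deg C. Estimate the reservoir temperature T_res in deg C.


Step 1: grad = (T_d1 - T_surf)/d1 * 1000 = (108.26 - 18.821)/1370.0 * 1000 = 65.28394 deg C/km
Step 2: T_res = T_surf + grad*d2/1000 = 18.821 + 65.28394*2010.2/1000 = 150.05 deg C
T_res = 150.05 deg C


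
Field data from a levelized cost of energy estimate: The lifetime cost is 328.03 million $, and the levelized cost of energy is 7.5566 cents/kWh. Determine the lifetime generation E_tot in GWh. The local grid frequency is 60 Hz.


E_tot = C_tot / LCOE * 100
E_tot = 328.03 / 7.5566 * 100
E_tot = 4341.0 GWh


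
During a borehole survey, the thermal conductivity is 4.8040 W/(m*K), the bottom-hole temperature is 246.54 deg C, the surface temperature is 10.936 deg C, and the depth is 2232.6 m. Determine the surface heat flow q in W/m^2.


Step 1: grad = (T_d - T_surf)/d * 1000 = (246.54 - 10.936)/2232.6 * 1000 = 105.5290 deg C/km
Step 2: q = k * grad / 1000 = 4.804 * 105.5290 / 1000 = 0.50696 W/m^2
q = 0.50696 W/m^2


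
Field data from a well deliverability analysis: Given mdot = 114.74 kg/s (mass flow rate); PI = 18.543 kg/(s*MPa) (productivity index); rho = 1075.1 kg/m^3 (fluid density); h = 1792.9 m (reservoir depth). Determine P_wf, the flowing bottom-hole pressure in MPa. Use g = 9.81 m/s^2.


Step 1: P_i = rho*g*h/1e6 = 1075.1*9.81*1792.9/1e6 = 18.90923 MPa
Step 2: P_wf = P_i - mdot/PI = 18.90923 - 114.74/18.543 = 12.721 MPa
P_wf = 12.721 MPa


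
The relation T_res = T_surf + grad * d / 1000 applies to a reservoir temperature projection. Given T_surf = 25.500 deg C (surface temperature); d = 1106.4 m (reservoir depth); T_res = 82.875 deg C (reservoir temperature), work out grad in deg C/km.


grad = (T_res - T_surf) / d * 1000
grad = (82.875 - 25.500) / 1106.4 * 1000
grad = 51.857 deg C/km


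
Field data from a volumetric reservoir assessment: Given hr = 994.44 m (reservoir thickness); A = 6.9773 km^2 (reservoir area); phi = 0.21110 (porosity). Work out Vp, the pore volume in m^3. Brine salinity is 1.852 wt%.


Vp = A * 1e6 * hr * phi
Vp = 6.9773 * 1e6 * 994.44 * 0.21110
Vp = 1.4647e+09 m^3


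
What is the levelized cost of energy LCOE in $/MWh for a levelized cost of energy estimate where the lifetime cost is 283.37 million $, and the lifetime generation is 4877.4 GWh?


LCOE = C_tot / E_tot * 100
LCOE = 283.37 / 4877.4 * 100
LCOE = 5.809858 cents/kWh
Convert: 5.809858 cents/kWh * 10.0 = 58.099 $/MWh
LCOE = 58.099 $/MWh


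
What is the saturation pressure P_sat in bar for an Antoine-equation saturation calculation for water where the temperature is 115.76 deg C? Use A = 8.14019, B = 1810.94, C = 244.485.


P_sat = 10^(A - B/(C + T)) / 760 * 0.101325
P_sat = 10^(8.14019 - 1810.94/(244.485 + 115.76)) / 760 * 0.101325
P_sat = 0.1730315 MPa
Convert: 0.1730315 MPa * 10.0 = 1.7303 bar
P_sat = 1.7303 bar


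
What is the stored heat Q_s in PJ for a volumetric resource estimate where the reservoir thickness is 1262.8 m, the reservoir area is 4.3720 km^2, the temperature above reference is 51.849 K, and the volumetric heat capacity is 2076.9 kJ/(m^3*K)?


Step 1: Vr = A*1e6*hr = 4.372*1e6*1262.8 = 5.520962e+09 m^3
Step 2: Q_s = Vr*rhoc*dT/1e12 = 5.520962e+09*2076.9*51.849/1e12 = 594.53 PJ
Q_s = 594.53 PJ


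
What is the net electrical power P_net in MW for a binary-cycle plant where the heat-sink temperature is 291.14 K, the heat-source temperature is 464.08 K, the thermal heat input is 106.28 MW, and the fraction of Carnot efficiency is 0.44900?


Step 1: eta = (1 - Tc/Th)*f = (1 - 291.14/464.08)*0.449 = 0.1673204
Step 2: P_net = eta * Q_in = 0.1673204 * 106.28 = 17.783 MW
P_net = 17.783 MW


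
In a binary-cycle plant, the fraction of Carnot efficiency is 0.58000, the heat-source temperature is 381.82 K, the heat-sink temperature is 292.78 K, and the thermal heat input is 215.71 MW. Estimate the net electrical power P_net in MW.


Step 1: eta = (1 - Tc/Th)*f = (1 - 292.78/381.82)*0.58 = 0.1352554
Step 2: P_net = eta * Q_in = 0.1352554 * 215.71 = 29.176 MW
P_net = 29.176 MW


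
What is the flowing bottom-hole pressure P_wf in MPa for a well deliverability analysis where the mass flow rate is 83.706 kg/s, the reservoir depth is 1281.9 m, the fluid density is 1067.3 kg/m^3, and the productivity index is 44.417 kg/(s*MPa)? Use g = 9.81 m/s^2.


Step 1: P_i = rho*g*h/1e6 = 1067.3*9.81*1281.9/1e6 = 13.42177 MPa
Step 2: P_wf = P_i - mdot/PI = 13.42177 - 83.706/44.417 = 11.537 MPa
P_wf = 11.537 MPa


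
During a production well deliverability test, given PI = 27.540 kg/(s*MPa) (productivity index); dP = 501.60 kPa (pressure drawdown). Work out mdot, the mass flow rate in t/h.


mdot = PI * dP / 1000
mdot = 27.540 * 501.60 / 1000
mdot = 13.81406 kg/s
Convert: 13.81406 kg/s * 3.6 = 49.731 t/h
mdot = 49.731 t/h


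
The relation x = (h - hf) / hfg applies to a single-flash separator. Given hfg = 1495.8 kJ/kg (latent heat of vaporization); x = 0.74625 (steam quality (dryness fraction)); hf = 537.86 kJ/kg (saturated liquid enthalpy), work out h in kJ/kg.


h = hf + x * hfg
h = 537.86 + 0.74625 * 1495.8
h = 1654.1 kJ/kg


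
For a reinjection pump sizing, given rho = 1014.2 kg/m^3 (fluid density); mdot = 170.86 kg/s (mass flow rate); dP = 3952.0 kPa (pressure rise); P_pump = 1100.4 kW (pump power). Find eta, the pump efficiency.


eta = mdot * dP / (rho * P_pump)
eta = 170.86 * 3952.0 / (1014.2 * 1100.4)
eta = 0.60504


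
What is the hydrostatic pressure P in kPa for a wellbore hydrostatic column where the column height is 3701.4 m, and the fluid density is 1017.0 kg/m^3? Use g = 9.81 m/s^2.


P = rho * g * h / 1e6
P = 1017.0 * 9.81 * 3701.4 / 1e6
P = 36.92802 MPa
Convert: 36.92802 MPa * 1000.0 = 36928 kPa
P = 36928 kPa


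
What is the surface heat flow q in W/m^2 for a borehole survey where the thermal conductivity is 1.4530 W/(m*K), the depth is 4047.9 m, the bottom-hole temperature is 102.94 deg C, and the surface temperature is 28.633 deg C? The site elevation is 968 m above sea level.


Step 1: grad = (T_d - T_surf)/d * 1000 = (102.94 - 28.633)/4047.9 * 1000 = 18.35693 deg C/km
Step 2: q = k * grad / 1000 = 1.453 * 18.35693 / 1000 = 0.026673 W/m^2
q = 0.026673 W/m^2


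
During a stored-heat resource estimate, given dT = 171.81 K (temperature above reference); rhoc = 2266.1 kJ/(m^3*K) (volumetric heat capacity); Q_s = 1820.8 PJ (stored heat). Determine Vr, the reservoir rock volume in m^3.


Vr = Q_s * 1e12 / (rhoc * dT)
Vr = 1820.8 * 1e12 / (2266.1 * 171.81)
Vr = 4.6766e+09 m^3


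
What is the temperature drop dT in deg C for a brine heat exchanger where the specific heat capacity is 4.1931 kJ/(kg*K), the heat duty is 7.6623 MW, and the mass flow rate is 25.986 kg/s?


dT = Q * 1000 / (mdot * cp)
dT = 7.6623 * 1000 / (25.986 * 4.1931)
dT = 70.32091 K
Convert (temperature difference, 1 K = 1 deg C): 70.32091 K = 70.32091 deg C
dT = 70.321 deg C


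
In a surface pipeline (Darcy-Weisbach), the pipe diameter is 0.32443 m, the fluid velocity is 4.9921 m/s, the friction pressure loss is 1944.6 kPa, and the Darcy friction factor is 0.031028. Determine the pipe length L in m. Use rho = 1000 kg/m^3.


L = dP*1000*D / (f*rho*vel^2/2)
L = 1944.6*1000*0.32443 / (0.031028*1000*4.9921^2/2)
L = 1631.8 m


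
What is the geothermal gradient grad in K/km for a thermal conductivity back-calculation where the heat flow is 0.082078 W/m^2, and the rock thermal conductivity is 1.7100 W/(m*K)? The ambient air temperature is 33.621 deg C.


grad = q / k * 1000
grad = 0.082078 / 1.7100 * 1000
grad = 47.99883 deg C/km
Convert: 47.99883 deg C/km * 1.0 = 47.999 K/km
grad = 47.999 K/km


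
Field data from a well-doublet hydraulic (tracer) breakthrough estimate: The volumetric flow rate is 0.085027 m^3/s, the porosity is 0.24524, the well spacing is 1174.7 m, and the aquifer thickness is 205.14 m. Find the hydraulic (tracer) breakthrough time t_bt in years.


t_bt = pi * hr * phi * L^2 / (3 * Qv) / (365.25*86400)
t_bt = pi * 205.14 * 0.24524 * 1174.7^2 / (3 * 0.085027) / (365.25*86400)
t_bt = 27.093 years


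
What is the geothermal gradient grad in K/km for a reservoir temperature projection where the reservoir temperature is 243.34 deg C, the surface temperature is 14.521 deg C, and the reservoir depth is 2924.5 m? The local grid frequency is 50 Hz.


grad = (T_res - T_surf) / d * 1000
grad = (243.34 - 14.521) / 2924.5 * 1000
grad = 78.24209 deg C/km
Convert: 78.24209 deg C/km * 1.0 = 78.242 K/km
grad = 78.242 K/km


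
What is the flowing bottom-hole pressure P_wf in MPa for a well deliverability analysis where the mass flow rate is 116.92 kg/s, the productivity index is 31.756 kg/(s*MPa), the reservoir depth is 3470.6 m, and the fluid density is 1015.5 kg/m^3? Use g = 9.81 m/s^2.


Step 1: P_i = rho*g*h/1e6 = 1015.5*9.81*3470.6/1e6 = 34.57431 MPa
Step 2: P_wf = P_i - mdot/PI = 34.57431 - 116.92/31.756 = 30.892 MPa
P_wf = 30.892 MPa


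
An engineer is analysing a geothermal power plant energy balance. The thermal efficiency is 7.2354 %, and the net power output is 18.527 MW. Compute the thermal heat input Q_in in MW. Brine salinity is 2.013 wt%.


Q_in = W_net / (eta / 100)
Q_in = 18.527 / (7.2354 / 100)
Q_in = 256.06 MW


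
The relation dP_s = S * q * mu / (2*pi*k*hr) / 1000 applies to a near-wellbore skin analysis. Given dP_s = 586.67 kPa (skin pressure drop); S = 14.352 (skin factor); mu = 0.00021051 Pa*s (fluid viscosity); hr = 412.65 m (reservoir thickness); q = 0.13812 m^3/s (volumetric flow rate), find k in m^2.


k = S*q*mu / (2*pi*dP_s*1000*hr)
k = 14.352*0.13812*0.00021051 / (2*pi*586.67*1000*412.65)
k = 2.7434e-13 m^2


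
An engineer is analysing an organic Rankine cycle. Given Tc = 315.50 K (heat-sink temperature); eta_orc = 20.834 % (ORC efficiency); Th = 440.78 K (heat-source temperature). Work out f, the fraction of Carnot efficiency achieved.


f = (eta_orc/100) / (1 - Tc/Th)
f = (20.834/100) / (1 - 315.50/440.78)
f = 0.73301


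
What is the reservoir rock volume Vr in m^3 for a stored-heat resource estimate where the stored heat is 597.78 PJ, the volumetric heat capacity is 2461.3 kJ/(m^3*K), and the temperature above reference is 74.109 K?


Vr = Q_s * 1e12 / (rhoc * dT)
Vr = 597.78 * 1e12 / (2461.3 * 74.109)
Vr = 3.2772e+09 m^3


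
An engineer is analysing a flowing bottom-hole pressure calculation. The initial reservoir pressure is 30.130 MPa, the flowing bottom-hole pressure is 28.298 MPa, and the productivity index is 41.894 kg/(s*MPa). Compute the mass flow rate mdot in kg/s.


mdot = (P_i - P_wf) * PI
mdot = (30.130 - 28.298) * 41.894
mdot = 76.750 kg/s


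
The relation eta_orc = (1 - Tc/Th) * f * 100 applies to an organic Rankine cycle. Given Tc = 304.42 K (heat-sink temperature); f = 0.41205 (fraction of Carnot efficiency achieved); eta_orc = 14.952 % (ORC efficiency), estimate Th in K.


Th = Tc / (1 - (eta_orc/100)/f)
Th = 304.42 / (1 - (14.952/100)/0.41205)
Th = 477.80 K


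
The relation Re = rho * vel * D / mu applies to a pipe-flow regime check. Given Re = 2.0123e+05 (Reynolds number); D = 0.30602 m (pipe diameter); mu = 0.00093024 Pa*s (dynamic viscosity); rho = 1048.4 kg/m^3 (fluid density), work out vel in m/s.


vel = Re * mu / (rho * D)
vel = 2.0123e+05 * 0.00093024 / (1048.4 * 0.30602)
vel = 0.58346 m/s


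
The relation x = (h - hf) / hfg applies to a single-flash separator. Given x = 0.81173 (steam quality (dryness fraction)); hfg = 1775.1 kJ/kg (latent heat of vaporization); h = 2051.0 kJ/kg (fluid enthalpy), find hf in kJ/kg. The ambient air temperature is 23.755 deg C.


hf = h - x * hfg
hf = 2051.0 - 0.81173 * 1775.1
hf = 610.10 kJ/kg


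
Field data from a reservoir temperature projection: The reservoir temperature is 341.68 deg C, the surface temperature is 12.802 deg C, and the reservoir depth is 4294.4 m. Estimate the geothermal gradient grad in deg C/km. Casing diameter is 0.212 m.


grad = (T_res - T_surf) / d * 1000
grad = (341.68 - 12.802) / 4294.4 * 1000
grad = 76.583 deg C/km


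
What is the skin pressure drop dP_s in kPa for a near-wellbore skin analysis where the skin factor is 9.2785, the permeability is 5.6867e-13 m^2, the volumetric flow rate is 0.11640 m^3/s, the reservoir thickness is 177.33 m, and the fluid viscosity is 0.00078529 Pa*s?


dP_s = S * q * mu / (2*pi*k*hr) / 1000
dP_s = 9.2785 * 0.11640 * 0.00078529 / (2*pi*5.6867e-13*177.33) / 1000
dP_s = 1338.6 kPa


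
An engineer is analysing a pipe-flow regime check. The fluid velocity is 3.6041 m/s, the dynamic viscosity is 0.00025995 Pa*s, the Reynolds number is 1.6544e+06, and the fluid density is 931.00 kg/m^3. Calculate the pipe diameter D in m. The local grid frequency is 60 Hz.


D = Re * mu / (rho * vel)
D = 1.6544e+06 * 0.00025995 / (931.00 * 3.6041)
D = 0.12817 m


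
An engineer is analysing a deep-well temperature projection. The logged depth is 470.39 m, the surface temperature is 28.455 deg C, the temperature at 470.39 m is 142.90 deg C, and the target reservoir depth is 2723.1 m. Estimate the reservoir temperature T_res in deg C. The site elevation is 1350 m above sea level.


Step 1: grad = (T_d1 - T_surf)/d1 * 1000 = (142.9 - 28.455)/470.39 * 1000 = 243.2981 deg C/km
Step 2: T_res = T_surf + grad*d2/1000 = 28.455 + 243.2981*2723.1/1000 = 690.98 deg C
T_res = 690.98 deg C


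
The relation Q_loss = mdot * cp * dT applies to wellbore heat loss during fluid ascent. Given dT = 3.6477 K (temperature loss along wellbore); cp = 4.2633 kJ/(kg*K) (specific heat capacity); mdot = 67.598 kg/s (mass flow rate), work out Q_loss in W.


Q_loss = mdot * cp * dT
Q_loss = 67.598 * 4.2633 * 3.6477
Q_loss = 1051.233 kW
Convert: 1051.233 kW * 1000.0 = 1.0512e+06 W
Q_loss = 1.0512e+06 W


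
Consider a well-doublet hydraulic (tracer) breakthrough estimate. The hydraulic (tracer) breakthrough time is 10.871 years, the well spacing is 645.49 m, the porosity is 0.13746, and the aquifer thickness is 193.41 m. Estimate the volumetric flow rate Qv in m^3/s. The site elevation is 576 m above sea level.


Qv = pi*hr*phi*L^2 / (3*t_bt*365.25*86400)
Qv = pi*193.41*0.13746*645.49^2 / (3*10.871*365.25*86400)
Qv = 0.033813 m^3/s


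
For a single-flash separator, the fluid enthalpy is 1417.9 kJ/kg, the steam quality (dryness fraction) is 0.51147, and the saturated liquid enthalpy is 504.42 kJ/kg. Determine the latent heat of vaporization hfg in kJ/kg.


hfg = (h - hf) / x
hfg = (1417.9 - 504.42) / 0.51147
hfg = 1786.0 kJ/kg


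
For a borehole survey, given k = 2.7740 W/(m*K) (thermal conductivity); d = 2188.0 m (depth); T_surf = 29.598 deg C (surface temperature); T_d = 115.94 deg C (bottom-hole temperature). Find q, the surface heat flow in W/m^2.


Step 1: grad = (T_d - T_surf)/d * 1000 = (115.94 - 29.598)/2188.0 * 1000 = 39.46161 deg C/km
Step 2: q = k * grad / 1000 = 2.774 * 39.46161 / 1000 = 0.10947 W/m^2
q = 0.10947 W/m^2


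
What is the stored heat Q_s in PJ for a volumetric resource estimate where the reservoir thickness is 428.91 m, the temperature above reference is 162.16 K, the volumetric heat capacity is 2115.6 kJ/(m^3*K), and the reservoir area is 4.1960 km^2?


Step 1: Vr = A*1e6*hr = 4.196*1e6*428.91 = 1.799706e+09 m^3
Step 2: Q_s = Vr*rhoc*dT/1e12 = 1.799706e+09*2115.6*162.16/1e12 = 617.42 PJ
Q_s = 617.42 PJ


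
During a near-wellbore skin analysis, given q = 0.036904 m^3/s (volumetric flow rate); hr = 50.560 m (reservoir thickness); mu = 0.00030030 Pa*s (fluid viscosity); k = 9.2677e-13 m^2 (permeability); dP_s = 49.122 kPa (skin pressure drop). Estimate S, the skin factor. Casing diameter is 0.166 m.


S = dP_s * 1000 * 2*pi*k*hr / (q*mu)
S = 49.122 * 1000 * 2*pi*9.2677e-13*50.560 / (0.036904*0.00030030)
S = 1.3050


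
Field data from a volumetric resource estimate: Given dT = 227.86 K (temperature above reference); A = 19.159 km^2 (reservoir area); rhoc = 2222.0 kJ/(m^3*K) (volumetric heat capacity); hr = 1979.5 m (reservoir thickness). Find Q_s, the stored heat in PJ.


Step 1: Vr = A*1e6*hr = 19.159*1e6*1979.5 = 3.792524e+10 m^3
Step 2: Q_s = Vr*rhoc*dT/1e12 = 3.792524e+10*2222.0*227.86/1e12 = 19202 PJ
Q_s = 19202 PJ


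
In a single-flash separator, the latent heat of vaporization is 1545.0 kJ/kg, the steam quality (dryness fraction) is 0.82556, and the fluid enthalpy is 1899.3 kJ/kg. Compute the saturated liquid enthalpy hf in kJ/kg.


hf = h - x * hfg
hf = 1899.3 - 0.82556 * 1545.0
hf = 623.81 kJ/kg
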